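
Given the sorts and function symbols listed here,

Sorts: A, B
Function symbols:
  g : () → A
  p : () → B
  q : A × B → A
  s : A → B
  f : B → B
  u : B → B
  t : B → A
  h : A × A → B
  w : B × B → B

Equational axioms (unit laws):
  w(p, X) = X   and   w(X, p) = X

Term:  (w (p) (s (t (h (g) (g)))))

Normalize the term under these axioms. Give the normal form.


normal form = (s (t (h (g) (g))))

1. (w (p) (s (t (h (g) (g)))))  →  (s (t (h (g) (g))))


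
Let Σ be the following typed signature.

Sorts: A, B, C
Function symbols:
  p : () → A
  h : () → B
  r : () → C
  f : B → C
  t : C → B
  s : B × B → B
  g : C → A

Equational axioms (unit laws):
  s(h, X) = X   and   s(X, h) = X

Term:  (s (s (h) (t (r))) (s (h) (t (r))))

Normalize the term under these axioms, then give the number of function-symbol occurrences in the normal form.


1. (s (s (h) (t (r))) (s (h) (t (r))))  →  (s (t (r)) (s (h) (t (r))))
2. (s (t (r)) (s (h) (t (r))))  →  (s (t (r)) (t (r)))
normal form: (s (t (r)) (t (r)))

size = 5


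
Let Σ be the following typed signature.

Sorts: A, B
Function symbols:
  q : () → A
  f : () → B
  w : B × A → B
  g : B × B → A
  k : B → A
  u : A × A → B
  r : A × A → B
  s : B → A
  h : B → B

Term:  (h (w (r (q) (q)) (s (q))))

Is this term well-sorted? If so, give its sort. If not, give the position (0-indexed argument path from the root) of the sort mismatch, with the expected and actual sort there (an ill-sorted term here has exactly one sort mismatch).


      (q) : A
      (q) : A
    (r (q) (q)) : B
      (q) : A
    (s (q)) : ✗ arg 0 at [0, 1, 0] has sort A, expected B

ill-sorted at position [0, 1, 0]: expected B, got A


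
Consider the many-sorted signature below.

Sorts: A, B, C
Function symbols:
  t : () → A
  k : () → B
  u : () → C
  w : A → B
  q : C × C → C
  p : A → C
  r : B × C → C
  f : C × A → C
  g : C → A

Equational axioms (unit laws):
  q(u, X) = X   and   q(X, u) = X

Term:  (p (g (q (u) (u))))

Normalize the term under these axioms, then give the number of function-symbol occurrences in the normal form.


size = 3

1. (p (g (q (u) (u))))  →  (p (g (u)))
normal form: (p (g (u)))


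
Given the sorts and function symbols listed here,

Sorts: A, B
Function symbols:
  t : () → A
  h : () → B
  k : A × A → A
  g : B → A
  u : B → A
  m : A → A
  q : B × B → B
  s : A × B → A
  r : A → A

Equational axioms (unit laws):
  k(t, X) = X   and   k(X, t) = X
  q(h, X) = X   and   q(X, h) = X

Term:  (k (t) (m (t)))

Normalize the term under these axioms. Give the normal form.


normal form = (m (t))

1. (k (t) (m (t)))  →  (m (t))


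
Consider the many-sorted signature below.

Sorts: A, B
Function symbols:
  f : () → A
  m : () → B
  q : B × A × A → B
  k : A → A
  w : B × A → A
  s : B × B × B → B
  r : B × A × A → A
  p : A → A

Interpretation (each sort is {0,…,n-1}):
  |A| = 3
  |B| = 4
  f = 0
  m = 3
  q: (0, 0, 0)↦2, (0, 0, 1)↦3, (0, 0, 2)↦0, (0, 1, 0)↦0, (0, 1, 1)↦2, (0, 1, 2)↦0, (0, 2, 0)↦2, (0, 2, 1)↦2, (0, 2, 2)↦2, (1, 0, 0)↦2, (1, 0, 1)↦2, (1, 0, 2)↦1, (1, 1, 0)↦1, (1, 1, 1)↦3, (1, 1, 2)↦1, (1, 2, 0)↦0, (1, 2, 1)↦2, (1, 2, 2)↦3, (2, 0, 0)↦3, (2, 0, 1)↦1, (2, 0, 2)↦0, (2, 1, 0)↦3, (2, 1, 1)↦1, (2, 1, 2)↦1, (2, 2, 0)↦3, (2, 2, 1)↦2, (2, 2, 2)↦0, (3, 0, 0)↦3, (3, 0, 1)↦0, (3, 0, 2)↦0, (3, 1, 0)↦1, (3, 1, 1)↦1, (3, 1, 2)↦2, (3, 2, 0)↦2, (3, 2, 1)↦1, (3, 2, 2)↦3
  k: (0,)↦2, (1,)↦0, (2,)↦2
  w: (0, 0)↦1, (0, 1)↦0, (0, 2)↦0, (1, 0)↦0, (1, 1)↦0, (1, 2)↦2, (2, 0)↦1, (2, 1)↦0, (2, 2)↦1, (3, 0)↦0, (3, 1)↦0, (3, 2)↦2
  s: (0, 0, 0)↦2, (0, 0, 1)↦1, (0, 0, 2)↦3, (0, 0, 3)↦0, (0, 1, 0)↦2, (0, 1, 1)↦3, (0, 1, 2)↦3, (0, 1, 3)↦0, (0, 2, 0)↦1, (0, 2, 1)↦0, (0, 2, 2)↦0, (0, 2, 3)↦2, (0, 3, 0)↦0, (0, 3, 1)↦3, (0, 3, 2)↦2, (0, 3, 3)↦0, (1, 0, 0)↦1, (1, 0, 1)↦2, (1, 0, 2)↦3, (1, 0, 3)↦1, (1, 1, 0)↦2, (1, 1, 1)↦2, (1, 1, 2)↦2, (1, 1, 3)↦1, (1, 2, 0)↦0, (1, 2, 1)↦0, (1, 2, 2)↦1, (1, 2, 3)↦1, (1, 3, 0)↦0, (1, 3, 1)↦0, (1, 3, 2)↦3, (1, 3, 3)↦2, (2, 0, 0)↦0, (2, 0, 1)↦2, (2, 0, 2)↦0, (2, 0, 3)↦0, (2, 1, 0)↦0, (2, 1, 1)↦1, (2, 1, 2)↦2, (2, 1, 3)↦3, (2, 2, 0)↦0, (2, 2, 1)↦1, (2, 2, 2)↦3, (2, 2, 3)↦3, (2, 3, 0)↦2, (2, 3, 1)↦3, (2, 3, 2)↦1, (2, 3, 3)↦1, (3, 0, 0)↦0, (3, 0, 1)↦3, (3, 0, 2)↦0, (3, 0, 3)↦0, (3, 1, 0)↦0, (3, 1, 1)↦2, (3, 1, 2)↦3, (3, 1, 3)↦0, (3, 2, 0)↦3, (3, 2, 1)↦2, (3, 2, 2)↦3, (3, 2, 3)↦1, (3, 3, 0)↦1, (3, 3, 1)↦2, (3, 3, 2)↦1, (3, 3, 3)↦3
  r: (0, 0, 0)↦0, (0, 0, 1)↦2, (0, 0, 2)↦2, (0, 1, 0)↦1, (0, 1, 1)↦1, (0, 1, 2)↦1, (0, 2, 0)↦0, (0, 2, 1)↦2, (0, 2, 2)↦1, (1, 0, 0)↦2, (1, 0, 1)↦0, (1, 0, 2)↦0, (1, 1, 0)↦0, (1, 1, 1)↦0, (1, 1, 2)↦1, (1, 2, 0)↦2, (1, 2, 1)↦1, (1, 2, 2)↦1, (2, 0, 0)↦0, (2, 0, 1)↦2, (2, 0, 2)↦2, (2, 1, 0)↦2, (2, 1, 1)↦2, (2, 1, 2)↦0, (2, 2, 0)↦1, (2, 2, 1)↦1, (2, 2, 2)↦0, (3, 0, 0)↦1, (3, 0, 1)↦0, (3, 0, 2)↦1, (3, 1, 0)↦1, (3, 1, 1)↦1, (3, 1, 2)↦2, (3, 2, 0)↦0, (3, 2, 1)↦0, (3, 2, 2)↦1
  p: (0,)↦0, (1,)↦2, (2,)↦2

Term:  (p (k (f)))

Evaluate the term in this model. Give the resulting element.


value = 2

  f = 0
  (k (f)) = k(0,) = 2
  (p (k (f))) = p(2,) = 2


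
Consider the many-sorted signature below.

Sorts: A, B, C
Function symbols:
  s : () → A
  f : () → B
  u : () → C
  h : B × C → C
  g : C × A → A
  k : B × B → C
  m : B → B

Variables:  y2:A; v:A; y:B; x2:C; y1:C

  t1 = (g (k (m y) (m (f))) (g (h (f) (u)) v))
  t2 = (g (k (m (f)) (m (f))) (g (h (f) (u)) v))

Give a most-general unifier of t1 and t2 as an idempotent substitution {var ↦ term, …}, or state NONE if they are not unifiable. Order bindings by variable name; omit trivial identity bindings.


{y ↦ (f)}


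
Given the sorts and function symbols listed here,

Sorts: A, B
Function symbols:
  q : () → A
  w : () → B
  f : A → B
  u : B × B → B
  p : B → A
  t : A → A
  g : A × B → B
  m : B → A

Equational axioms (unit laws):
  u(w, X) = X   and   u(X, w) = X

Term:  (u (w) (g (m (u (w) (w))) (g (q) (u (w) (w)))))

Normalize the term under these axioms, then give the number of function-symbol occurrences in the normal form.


1. (u (w) (g (m (u (w) (w))) (g (q) (u (w) (w)))))  →  (g (m (u (w) (w))) (g (q) (u (w) (w))))
2. (g (m (u (w) (w))) (g (q) (u (w) (w))))  →  (g (m (w)) (g (q) (u (w) (w))))
3. (g (m (w)) (g (q) (u (w) (w))))  →  (g (m (w)) (g (q) (w)))
normal form: (g (m (w)) (g (q) (w)))

size = 6


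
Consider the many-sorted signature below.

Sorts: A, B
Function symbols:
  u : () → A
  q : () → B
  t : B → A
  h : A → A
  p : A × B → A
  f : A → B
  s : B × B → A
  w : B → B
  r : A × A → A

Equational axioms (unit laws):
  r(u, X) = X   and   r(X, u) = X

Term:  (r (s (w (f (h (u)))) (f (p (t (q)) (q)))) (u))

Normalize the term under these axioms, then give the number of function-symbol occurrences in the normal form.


1. (r (s (w (f (h (u)))) (f (p (t (q)) (q)))) (u))  →  (s (w (f (h (u)))) (f (p (t (q)) (q))))
normal form: (s (w (f (h (u)))) (f (p (t (q)) (q))))

size = 10


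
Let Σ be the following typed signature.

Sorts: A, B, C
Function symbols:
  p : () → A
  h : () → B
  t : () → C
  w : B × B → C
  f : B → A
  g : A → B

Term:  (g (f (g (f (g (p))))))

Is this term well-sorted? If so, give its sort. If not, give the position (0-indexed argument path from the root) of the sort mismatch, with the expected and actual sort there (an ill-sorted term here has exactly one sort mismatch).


          (p) : A
        (g (p)) : B
      (f (g (p))) : A
    (g (f (g (p)))) : B
  (f (g (f (g (p))))) : A
(g (f (g (f (g (p)))))) : B

well-sorted; sort = B


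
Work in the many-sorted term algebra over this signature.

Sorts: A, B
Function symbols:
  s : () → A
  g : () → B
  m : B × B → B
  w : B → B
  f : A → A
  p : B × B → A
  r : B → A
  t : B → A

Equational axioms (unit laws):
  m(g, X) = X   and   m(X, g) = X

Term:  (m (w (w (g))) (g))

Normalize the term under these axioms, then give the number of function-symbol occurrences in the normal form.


size = 3

1. (m (w (w (g))) (g))  →  (w (w (g)))
normal form: (w (w (g)))


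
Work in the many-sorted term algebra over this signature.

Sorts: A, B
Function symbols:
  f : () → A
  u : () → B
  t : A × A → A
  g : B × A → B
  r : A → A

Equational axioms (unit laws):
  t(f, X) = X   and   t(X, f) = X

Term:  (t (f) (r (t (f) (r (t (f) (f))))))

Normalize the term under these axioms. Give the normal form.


1. (t (f) (r (t (f) (r (t (f) (f))))))  →  (r (t (f) (r (t (f) (f)))))
2. (r (t (f) (r (t (f) (f)))))  →  (r (r (t (f) (f))))
3. (r (r (t (f) (f))))  →  (r (r (f)))

normal form = (r (r (f)))


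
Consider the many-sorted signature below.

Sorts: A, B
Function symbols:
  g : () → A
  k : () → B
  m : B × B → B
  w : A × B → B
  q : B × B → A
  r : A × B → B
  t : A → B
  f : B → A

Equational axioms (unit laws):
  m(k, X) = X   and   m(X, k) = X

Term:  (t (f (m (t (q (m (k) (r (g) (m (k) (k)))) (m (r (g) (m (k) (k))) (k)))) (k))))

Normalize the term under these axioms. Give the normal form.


1. (t (f (m (t (q (m (k) (r (g) (m (k) (k)))) (m (r (g) (m (k) (k))) (k)))) (k))))  →  (t (f (t (q (m (k) (r (g) (m (k) (k)))) (m (r (g) (m (k) (k))) (k))))))
2. (t (f (t (q (m (k) (r (g) (m (k) (k)))) (m (r (g) (m (k) (k))) (k))))))  →  (t (f (t (q (r (g) (m (k) (k))) (m (r (g) (m (k) (k))) (k))))))
3. (t (f (t (q (r (g) (m (k) (k))) (m (r (g) (m (k) (k))) (k))))))  →  (t (f (t (q (r (g) (k)) (m (r (g) (m (k) (k))) (k))))))
4. (t (f (t (q (r (g) (k)) (m (r (g) (m (k) (k))) (k))))))  →  (t (f (t (q (r (g) (k)) (r (g) (m (k) (k)))))))
5. (t (f (t (q (r (g) (k)) (r (g) (m (k) (k)))))))  →  (t (f (t (q (r (g) (k)) (r (g) (k))))))

normal form = (t (f (t (q (r (g) (k)) (r (g) (k))))))


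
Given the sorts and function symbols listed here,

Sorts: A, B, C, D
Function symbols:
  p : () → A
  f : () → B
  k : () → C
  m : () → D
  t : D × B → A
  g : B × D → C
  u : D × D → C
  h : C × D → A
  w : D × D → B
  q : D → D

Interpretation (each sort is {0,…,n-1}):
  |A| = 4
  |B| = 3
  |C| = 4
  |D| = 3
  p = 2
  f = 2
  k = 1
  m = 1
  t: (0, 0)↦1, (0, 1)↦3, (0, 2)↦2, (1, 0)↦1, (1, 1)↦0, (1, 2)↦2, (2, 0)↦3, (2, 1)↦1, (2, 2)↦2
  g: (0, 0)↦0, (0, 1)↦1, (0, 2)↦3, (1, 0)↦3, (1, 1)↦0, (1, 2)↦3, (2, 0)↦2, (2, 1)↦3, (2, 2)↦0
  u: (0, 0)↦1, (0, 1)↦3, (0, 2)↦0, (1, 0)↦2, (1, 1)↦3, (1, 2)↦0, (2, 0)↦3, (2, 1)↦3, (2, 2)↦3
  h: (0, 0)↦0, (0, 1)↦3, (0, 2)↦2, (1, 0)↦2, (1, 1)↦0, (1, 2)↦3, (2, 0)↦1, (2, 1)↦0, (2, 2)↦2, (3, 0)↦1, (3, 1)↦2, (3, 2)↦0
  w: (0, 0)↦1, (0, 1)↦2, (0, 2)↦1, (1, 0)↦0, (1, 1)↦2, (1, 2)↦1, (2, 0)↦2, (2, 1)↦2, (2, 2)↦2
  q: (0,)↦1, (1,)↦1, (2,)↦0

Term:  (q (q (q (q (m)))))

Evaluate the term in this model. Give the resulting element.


  m = 1
  (q (m)) = q(1,) = 1
  (q (q (m))) = q(1,) = 1
  (q (q (q (m)))) = q(1,) = 1
  (q (q (q (q (m))))) = q(1,) = 1

value = 1


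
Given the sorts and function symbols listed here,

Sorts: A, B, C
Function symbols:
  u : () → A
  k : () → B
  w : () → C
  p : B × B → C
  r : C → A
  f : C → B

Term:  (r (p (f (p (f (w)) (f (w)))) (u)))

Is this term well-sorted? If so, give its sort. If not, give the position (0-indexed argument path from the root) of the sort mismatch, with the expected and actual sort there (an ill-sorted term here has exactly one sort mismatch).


          (w) : C
        (f (w)) : B
          (w) : C
        (f (w)) : B
      (p (f (w)) (f (w))) : C
    (f (p (f (w)) (f (w)))) : B
    (u) : A
  (p (f (p (f (w)) (f (w)))) (u)) : ✗ arg 1 at [0, 1] has sort A, expected B

ill-sorted at position [0, 1]: expected B, got A


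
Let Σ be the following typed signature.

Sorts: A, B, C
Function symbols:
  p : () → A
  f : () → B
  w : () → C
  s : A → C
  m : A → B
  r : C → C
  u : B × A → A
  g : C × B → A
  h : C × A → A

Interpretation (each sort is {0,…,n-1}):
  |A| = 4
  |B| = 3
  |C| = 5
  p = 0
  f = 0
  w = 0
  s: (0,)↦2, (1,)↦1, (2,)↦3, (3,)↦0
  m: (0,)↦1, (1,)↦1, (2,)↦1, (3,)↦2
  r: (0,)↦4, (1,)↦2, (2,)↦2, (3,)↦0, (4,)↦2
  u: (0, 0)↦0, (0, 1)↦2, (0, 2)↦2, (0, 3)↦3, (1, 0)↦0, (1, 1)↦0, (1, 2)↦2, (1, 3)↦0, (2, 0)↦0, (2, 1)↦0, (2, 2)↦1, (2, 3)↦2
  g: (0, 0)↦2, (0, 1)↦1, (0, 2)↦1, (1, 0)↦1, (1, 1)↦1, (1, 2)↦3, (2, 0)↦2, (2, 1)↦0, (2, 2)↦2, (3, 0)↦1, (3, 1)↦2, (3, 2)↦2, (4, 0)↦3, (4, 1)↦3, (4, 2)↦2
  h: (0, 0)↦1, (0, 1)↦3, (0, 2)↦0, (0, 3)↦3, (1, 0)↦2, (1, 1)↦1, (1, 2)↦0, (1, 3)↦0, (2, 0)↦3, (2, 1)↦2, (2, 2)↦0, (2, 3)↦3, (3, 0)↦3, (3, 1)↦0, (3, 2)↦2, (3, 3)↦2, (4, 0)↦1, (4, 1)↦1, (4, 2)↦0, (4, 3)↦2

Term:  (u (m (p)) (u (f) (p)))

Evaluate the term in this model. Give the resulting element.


value = 0

  p = 0
  (m (p)) = m(0,) = 1
  f = 0
  p = 0
  (u (f) (p)) = u(0, 0) = 0
  (u (m (p)) (u (f) (p))) = u(1, 0) = 0


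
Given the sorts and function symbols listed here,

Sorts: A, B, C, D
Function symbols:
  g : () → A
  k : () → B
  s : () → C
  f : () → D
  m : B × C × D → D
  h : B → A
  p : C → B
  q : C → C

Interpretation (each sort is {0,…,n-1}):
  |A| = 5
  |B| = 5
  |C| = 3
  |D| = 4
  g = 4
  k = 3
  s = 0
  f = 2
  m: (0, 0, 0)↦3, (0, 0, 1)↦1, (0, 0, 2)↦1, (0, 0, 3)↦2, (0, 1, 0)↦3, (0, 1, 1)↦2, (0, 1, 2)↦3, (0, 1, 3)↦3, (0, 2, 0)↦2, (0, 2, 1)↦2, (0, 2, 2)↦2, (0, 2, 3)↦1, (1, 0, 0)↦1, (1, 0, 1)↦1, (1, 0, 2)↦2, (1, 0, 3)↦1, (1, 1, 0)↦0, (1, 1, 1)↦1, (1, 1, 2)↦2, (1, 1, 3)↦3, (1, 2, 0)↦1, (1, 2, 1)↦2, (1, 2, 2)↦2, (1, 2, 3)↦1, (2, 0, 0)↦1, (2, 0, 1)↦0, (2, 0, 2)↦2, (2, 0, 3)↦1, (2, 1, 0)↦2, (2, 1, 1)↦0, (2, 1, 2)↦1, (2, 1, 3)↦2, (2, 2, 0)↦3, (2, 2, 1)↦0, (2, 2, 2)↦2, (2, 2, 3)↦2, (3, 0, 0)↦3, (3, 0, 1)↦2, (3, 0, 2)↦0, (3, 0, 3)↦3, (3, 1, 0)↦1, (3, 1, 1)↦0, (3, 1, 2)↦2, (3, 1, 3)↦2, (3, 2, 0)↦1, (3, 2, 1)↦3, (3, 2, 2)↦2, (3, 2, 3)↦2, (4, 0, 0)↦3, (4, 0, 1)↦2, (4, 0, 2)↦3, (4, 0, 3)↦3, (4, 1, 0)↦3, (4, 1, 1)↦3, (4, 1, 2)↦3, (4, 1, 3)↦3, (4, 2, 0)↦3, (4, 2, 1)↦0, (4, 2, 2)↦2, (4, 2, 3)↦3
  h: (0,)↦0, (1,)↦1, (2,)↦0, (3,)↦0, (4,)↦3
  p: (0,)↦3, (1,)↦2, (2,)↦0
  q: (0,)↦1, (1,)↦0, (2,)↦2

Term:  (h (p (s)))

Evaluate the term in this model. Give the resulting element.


value = 0

  s = 0
  (p (s)) = p(0,) = 3
  (h (p (s))) = h(3,) = 0


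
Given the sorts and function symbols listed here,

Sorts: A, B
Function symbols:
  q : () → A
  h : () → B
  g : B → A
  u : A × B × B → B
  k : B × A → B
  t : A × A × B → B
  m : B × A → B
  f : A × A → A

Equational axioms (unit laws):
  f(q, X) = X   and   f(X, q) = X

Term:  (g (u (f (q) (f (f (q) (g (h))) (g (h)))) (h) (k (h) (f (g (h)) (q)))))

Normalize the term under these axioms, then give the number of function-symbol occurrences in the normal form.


size = 12

1. (g (u (f (q) (f (f (q) (g (h))) (g (h)))) (h) (k (h) (f (g (h)) (q)))))  →  (g (u (f (f (q) (g (h))) (g (h))) (h) (k (h) (f (g (h)) (q)))))
2. (g (u (f (f (q) (g (h))) (g (h))) (h) (k (h) (f (g (h)) (q)))))  →  (g (u (f (g (h)) (g (h))) (h) (k (h) (f (g (h)) (q)))))
3. (g (u (f (g (h)) (g (h))) (h) (k (h) (f (g (h)) (q)))))  →  (g (u (f (g (h)) (g (h))) (h) (k (h) (g (h)))))
normal form: (g (u (f (g (h)) (g (h))) (h) (k (h) (g (h)))))


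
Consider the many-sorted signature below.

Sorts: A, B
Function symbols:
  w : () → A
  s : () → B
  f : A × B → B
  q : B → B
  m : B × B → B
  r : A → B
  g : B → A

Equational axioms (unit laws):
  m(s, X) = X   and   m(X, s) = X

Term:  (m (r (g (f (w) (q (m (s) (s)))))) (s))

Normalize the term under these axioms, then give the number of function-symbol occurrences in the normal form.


size = 6

1. (m (r (g (f (w) (q (m (s) (s)))))) (s))  →  (r (g (f (w) (q (m (s) (s))))))
2. (r (g (f (w) (q (m (s) (s))))))  →  (r (g (f (w) (q (s)))))
normal form: (r (g (f (w) (q (s)))))


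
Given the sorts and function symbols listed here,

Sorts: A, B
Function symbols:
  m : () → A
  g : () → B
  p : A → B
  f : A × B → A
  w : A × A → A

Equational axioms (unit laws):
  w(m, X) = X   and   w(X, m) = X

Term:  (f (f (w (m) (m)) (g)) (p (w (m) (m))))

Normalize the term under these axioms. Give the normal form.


1. (f (f (w (m) (m)) (g)) (p (w (m) (m))))  →  (f (f (m) (g)) (p (w (m) (m))))
2. (f (f (m) (g)) (p (w (m) (m))))  →  (f (f (m) (g)) (p (m)))

normal form = (f (f (m) (g)) (p (m)))


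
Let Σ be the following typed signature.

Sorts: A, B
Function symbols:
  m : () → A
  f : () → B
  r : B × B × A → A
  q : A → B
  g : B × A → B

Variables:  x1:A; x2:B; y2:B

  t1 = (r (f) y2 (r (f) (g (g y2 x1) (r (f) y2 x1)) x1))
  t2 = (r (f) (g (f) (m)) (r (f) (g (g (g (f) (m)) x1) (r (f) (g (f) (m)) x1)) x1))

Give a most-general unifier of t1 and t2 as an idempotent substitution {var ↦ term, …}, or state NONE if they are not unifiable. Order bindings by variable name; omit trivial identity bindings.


{y2 ↦ (g (f) (m))}


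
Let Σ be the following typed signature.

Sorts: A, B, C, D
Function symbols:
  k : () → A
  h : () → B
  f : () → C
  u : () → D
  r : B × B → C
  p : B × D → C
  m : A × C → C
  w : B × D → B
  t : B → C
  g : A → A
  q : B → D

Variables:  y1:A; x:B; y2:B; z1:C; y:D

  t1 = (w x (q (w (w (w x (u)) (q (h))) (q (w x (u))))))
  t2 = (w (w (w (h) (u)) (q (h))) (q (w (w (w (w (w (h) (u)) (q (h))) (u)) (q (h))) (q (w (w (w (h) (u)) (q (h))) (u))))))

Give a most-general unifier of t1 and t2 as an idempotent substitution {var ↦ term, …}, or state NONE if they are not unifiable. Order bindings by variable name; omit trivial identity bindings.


{x ↦ (w (w (h) (u)) (q (h)))}


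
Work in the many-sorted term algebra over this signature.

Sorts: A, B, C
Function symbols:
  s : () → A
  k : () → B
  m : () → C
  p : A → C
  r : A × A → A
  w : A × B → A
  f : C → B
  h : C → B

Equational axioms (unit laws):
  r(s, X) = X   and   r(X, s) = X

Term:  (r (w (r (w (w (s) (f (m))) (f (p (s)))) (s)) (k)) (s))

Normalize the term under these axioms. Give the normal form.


1. (r (w (r (w (w (s) (f (m))) (f (p (s)))) (s)) (k)) (s))  →  (w (r (w (w (s) (f (m))) (f (p (s)))) (s)) (k))
2. (w (r (w (w (s) (f (m))) (f (p (s)))) (s)) (k))  →  (w (w (w (s) (f (m))) (f (p (s)))) (k))

normal form = (w (w (w (s) (f (m))) (f (p (s)))) (k))


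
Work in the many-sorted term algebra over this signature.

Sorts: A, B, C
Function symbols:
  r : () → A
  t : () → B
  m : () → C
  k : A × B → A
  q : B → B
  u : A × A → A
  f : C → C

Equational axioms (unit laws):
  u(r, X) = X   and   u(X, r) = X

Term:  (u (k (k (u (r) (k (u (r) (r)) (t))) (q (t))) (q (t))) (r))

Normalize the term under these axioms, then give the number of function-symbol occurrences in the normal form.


size = 9

1. (u (k (k (u (r) (k (u (r) (r)) (t))) (q (t))) (q (t))) (r))  →  (k (k (u (r) (k (u (r) (r)) (t))) (q (t))) (q (t)))
2. (k (k (u (r) (k (u (r) (r)) (t))) (q (t))) (q (t)))  →  (k (k (k (u (r) (r)) (t)) (q (t))) (q (t)))
3. (k (k (k (u (r) (r)) (t)) (q (t))) (q (t)))  →  (k (k (k (r) (t)) (q (t))) (q (t)))
normal form: (k (k (k (r) (t)) (q (t))) (q (t)))


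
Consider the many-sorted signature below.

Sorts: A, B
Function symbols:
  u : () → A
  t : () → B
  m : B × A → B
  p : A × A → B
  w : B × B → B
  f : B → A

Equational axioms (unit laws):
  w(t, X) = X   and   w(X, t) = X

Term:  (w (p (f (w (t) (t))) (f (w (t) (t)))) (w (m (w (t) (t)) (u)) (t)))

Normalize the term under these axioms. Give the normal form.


normal form = (w (p (f (t)) (f (t))) (m (t) (u)))

1. (w (p (f (w (t) (t))) (f (w (t) (t)))) (w (m (w (t) (t)) (u)) (t)))  →  (w (p (f (t)) (f (w (t) (t)))) (w (m (w (t) (t)) (u)) (t)))
2. (w (p (f (t)) (f (w (t) (t)))) (w (m (w (t) (t)) (u)) (t)))  →  (w (p (f (t)) (f (t))) (w (m (w (t) (t)) (u)) (t)))
3. (w (p (f (t)) (f (t))) (w (m (w (t) (t)) (u)) (t)))  →  (w (p (f (t)) (f (t))) (m (w (t) (t)) (u)))
4. (w (p (f (t)) (f (t))) (m (w (t) (t)) (u)))  →  (w (p (f (t)) (f (t))) (m (t) (u)))


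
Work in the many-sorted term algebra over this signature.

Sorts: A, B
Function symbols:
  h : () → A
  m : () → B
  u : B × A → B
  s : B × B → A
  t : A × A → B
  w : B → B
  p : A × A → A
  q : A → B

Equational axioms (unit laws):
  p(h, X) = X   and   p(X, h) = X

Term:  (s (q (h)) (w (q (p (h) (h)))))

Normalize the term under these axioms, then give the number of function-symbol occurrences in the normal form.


1. (s (q (h)) (w (q (p (h) (h)))))  →  (s (q (h)) (w (q (h))))
normal form: (s (q (h)) (w (q (h))))

size = 6


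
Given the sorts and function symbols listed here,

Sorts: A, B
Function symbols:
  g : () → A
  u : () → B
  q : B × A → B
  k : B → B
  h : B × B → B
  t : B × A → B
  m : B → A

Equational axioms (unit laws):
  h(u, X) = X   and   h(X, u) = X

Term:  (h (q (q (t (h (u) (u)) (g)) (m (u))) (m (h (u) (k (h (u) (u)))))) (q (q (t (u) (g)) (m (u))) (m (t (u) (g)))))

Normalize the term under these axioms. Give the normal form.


normal form = (h (q (q (t (u) (g)) (m (u))) (m (k (u)))) (q (q (t (u) (g)) (m (u))) (m (t (u) (g)))))

1. (h (q (q (t (h (u) (u)) (g)) (m (u))) (m (h (u) (k (h (u) (u)))))) (q (q (t (u) (g)) (m (u))) (m (t (u) (g)))))  →  (h (q (q (t (u) (g)) (m (u))) (m (h (u) (k (h (u) (u)))))) (q (q (t (u) (g)) (m (u))) (m (t (u) (g)))))
2. (h (q (q (t (u) (g)) (m (u))) (m (h (u) (k (h (u) (u)))))) (q (q (t (u) (g)) (m (u))) (m (t (u) (g)))))  →  (h (q (q (t (u) (g)) (m (u))) (m (k (h (u) (u))))) (q (q (t (u) (g)) (m (u))) (m (t (u) (g)))))
3. (h (q (q (t (u) (g)) (m (u))) (m (k (h (u) (u))))) (q (q (t (u) (g)) (m (u))) (m (t (u) (g)))))  →  (h (q (q (t (u) (g)) (m (u))) (m (k (u)))) (q (q (t (u) (g)) (m (u))) (m (t (u) (g)))))


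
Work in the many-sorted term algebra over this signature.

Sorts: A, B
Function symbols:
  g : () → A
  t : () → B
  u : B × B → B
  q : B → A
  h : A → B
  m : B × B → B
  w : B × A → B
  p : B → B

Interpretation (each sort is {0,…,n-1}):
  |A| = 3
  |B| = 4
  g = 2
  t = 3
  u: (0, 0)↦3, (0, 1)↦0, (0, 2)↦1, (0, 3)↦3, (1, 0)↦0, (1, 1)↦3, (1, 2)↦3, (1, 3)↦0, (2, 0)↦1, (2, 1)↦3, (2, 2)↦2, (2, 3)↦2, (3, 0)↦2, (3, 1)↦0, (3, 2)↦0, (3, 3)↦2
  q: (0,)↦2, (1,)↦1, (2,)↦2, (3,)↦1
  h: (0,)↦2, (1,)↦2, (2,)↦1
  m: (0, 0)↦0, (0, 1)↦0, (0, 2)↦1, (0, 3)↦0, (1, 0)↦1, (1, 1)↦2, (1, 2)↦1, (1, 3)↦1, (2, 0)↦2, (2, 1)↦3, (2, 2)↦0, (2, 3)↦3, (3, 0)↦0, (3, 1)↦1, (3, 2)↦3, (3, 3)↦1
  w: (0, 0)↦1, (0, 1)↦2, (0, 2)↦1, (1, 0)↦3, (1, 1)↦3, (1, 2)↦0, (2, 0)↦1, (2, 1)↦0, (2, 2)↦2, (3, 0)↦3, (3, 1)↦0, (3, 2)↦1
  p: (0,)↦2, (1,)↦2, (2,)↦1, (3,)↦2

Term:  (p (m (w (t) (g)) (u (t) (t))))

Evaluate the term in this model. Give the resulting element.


value = 2

  t = 3
  g = 2
  (w (t) (g)) = w(3, 2) = 1
  t = 3
  t = 3
  (u (t) (t)) = u(3, 3) = 2
  (m (w (t) (g)) (u (t) (t))) = m(1, 2) = 1
  (p (m (w (t) (g)) (u (t) (t)))) = p(1,) = 2


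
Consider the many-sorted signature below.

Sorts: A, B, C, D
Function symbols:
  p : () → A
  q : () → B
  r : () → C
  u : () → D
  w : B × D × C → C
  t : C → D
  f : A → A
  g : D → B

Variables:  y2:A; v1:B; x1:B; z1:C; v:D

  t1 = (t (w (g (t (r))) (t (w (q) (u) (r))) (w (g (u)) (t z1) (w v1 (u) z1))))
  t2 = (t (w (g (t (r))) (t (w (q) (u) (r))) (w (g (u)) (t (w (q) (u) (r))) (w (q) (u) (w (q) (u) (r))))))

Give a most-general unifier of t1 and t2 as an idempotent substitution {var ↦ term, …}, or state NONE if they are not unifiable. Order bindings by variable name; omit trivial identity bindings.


{v1 ↦ (q), z1 ↦ (w (q) (u) (r))}


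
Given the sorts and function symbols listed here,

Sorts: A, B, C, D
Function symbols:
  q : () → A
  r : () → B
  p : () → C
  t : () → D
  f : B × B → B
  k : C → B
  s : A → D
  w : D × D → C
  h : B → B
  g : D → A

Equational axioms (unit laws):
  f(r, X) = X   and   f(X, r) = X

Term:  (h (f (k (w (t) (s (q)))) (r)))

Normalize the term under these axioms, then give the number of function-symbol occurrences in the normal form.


1. (h (f (k (w (t) (s (q)))) (r)))  →  (h (k (w (t) (s (q)))))
normal form: (h (k (w (t) (s (q)))))

size = 6


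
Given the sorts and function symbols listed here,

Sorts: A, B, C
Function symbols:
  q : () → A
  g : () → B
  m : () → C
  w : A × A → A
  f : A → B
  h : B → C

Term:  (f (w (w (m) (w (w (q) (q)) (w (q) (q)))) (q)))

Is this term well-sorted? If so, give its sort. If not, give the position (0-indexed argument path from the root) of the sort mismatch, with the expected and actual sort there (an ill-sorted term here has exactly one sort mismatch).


ill-sorted at position [0, 0, 0]: expected A, got C

      (m) : C
          (q) : A
          (q) : A
        (w (q) (q)) : A
          (q) : A
          (q) : A
        (w (q) (q)) : A
      (w (w (q) (q)) (w (q) (q))) : A
    (w (m) (w (w (q) (q)) (w (q) (q)))) : ✗ arg 0 at [0, 0, 0] has sort C, expected A
    (q) : A


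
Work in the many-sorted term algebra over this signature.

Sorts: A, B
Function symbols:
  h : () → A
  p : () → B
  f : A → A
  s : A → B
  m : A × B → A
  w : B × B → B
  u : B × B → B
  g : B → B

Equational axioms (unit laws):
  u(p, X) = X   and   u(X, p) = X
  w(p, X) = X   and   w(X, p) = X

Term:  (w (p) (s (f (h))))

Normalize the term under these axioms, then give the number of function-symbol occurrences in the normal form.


size = 3

1. (w (p) (s (f (h))))  →  (s (f (h)))
normal form: (s (f (h)))


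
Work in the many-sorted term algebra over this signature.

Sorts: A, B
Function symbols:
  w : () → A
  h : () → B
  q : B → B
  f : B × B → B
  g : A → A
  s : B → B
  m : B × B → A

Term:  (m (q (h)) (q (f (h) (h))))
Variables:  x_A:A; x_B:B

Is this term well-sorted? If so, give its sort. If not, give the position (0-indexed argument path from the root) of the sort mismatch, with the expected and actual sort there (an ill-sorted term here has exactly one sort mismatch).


    (h) : B
  (q (h)) : B
      (h) : B
      (h) : B
    (f (h) (h)) : B
  (q (f (h) (h))) : B
(m (q (h)) (q (f (h) (h)))) : A

well-sorted; sort = A


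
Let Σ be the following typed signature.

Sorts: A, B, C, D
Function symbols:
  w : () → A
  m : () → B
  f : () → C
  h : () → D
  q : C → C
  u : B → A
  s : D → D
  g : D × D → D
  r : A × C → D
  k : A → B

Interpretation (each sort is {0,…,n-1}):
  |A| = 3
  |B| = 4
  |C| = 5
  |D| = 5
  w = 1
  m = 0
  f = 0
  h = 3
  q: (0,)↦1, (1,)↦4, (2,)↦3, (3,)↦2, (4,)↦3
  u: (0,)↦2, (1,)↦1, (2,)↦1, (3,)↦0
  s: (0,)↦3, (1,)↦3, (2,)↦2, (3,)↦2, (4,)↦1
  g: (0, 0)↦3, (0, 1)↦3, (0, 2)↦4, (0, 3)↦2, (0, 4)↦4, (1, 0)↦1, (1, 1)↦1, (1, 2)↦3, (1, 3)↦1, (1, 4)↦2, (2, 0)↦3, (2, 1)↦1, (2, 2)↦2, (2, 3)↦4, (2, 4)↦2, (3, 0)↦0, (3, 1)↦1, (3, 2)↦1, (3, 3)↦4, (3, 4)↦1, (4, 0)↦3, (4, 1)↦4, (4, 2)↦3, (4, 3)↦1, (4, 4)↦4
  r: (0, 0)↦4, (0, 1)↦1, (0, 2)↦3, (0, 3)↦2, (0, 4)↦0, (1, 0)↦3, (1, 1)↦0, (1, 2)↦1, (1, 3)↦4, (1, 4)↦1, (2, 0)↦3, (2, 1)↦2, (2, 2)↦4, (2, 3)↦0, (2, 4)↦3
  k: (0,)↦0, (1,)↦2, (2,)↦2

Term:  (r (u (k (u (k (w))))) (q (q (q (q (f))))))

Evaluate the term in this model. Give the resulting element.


value = 1

  w = 1
  (k (w)) = k(1,) = 2
  (u (k (w))) = u(2,) = 1
  (k (u (k (w)))) = k(1,) = 2
  (u (k (u (k (w))))) = u(2,) = 1
  f = 0
  (q (f)) = q(0,) = 1
  (q (q (f))) = q(1,) = 4
  (q (q (q (f)))) = q(4,) = 3
  (q (q (q (q (f))))) = q(3,) = 2
  (r (u (k (u (k (w))))) (q (q (q (q (f)))))) = r(1, 2) = 1


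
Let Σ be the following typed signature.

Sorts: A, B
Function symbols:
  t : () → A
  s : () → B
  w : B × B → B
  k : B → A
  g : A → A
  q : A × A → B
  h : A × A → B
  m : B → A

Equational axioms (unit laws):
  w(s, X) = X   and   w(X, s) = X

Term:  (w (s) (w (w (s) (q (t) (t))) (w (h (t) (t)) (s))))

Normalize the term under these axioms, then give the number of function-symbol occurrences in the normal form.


size = 7

1. (w (s) (w (w (s) (q (t) (t))) (w (h (t) (t)) (s))))  →  (w (w (s) (q (t) (t))) (w (h (t) (t)) (s)))
2. (w (w (s) (q (t) (t))) (w (h (t) (t)) (s)))  →  (w (q (t) (t)) (w (h (t) (t)) (s)))
3. (w (q (t) (t)) (w (h (t) (t)) (s)))  →  (w (q (t) (t)) (h (t) (t)))
normal form: (w (q (t) (t)) (h (t) (t)))


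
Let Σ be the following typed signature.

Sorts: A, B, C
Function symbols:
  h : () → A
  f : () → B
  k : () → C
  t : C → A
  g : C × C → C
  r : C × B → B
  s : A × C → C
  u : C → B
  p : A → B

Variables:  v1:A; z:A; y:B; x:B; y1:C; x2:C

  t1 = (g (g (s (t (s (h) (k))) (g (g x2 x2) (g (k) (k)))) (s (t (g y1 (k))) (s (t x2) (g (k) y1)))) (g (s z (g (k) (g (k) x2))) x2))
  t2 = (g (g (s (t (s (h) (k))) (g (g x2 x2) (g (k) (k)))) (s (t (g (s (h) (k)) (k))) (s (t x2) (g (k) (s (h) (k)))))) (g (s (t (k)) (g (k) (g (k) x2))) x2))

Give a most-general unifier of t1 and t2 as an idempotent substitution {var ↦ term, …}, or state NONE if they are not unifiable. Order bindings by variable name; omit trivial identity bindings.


{y1 ↦ (s (h) (k)), z ↦ (t (k))}


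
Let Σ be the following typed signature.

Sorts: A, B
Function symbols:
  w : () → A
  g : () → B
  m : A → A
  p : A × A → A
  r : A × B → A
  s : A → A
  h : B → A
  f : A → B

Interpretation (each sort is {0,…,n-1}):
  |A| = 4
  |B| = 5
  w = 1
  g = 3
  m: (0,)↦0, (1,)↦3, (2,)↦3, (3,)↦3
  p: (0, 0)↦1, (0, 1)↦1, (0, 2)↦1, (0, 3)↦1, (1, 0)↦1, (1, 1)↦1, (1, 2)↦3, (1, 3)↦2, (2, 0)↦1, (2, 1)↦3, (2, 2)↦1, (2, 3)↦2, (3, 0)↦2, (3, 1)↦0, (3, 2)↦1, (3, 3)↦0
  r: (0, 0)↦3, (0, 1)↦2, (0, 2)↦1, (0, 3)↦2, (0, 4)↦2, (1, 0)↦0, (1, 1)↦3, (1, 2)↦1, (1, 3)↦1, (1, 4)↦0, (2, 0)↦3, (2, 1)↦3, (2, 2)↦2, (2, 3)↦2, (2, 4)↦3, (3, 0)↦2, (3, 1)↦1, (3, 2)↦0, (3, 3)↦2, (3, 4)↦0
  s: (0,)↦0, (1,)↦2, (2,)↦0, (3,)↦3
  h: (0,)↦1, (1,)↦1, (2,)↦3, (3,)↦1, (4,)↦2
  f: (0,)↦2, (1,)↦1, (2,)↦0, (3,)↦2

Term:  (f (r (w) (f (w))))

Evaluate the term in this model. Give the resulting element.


value = 2

  w = 1
  w = 1
  (f (w)) = f(1,) = 1
  (r (w) (f (w))) = r(1, 1) = 3
  (f (r (w) (f (w)))) = f(3,) = 2


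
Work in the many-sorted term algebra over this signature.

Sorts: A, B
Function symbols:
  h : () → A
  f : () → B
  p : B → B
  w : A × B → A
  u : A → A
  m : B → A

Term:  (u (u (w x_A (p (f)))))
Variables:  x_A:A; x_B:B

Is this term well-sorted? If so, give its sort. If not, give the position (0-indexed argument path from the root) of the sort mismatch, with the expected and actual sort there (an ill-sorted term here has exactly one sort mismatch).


well-sorted; sort = A

      x_A : A
        (f) : B
      (p (f)) : B
    (w x_A (p (f))) : A
  (u (w x_A (p (f)))) : A
(u (u (w x_A (p (f))))) : A


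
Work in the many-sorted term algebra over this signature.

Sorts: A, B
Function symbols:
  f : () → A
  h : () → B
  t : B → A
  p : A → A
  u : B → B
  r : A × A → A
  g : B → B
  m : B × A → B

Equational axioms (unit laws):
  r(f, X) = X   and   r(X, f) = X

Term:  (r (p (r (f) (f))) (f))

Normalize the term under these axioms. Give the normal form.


1. (r (p (r (f) (f))) (f))  →  (p (r (f) (f)))
2. (p (r (f) (f)))  →  (p (f))

normal form = (p (f))


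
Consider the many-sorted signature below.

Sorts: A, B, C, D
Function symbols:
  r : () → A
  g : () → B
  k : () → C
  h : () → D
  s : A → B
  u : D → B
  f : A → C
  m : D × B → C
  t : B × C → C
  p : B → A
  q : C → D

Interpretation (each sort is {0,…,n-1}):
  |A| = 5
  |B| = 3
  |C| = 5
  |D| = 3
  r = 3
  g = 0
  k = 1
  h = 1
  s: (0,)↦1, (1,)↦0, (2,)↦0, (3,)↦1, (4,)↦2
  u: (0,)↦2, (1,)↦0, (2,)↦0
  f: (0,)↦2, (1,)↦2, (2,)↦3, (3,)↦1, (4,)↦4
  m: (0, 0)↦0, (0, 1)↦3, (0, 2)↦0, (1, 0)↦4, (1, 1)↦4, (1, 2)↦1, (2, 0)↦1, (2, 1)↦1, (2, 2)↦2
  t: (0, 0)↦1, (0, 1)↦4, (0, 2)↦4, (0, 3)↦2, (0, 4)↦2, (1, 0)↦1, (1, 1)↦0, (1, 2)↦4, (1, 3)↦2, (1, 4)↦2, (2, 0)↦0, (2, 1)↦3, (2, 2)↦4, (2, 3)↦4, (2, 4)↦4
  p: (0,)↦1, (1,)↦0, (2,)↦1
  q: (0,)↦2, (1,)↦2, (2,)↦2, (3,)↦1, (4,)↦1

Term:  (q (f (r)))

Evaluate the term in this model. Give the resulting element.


  r = 3
  (f (r)) = f(3,) = 1
  (q (f (r))) = q(1,) = 2

value = 2


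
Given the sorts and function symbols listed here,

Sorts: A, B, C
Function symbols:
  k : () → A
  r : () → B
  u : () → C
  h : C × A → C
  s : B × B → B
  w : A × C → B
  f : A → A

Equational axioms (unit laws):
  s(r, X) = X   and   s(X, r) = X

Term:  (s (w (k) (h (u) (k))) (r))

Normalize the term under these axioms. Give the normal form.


normal form = (w (k) (h (u) (k)))

1. (s (w (k) (h (u) (k))) (r))  →  (w (k) (h (u) (k)))


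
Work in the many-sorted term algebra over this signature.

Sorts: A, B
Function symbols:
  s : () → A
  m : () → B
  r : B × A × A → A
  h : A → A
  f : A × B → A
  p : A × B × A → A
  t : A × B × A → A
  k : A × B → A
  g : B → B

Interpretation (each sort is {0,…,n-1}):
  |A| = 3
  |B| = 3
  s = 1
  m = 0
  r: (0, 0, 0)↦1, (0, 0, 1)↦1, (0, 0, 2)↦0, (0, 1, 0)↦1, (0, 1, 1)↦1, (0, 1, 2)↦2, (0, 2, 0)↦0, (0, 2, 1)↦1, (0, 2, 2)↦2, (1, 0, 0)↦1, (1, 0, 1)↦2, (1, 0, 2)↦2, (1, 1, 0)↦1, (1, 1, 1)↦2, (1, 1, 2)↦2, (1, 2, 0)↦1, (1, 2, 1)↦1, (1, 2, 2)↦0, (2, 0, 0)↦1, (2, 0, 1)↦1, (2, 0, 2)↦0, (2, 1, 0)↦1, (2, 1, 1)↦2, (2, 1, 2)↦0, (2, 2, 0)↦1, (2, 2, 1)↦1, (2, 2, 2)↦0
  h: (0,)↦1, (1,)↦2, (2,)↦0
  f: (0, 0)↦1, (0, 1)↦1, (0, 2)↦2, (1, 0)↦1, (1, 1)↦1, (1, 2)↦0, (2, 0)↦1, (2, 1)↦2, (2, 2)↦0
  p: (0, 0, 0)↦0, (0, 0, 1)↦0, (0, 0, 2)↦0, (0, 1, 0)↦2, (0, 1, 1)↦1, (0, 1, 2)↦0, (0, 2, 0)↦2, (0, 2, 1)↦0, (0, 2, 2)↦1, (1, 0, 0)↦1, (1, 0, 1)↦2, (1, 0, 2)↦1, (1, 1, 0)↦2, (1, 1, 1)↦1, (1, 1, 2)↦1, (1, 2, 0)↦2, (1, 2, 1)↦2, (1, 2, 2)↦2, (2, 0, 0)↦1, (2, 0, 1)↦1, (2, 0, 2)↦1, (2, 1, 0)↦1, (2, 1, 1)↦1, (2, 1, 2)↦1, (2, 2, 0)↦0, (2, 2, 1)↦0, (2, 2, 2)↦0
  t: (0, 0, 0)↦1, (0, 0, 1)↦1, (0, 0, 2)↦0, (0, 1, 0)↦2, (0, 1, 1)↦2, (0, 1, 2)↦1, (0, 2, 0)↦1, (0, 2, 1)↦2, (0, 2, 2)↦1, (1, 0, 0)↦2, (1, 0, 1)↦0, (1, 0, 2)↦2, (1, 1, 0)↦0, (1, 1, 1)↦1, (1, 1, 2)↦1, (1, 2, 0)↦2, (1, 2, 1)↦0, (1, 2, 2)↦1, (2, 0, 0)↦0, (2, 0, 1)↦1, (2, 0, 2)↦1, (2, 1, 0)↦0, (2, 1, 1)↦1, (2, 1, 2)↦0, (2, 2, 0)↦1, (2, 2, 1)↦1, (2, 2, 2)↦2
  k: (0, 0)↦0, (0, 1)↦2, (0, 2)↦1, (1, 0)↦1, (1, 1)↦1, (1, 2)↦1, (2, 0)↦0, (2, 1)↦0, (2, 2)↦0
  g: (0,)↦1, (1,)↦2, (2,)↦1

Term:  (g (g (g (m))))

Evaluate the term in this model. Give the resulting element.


value = 1

  m = 0
  (g (m)) = g(0,) = 1
  (g (g (m))) = g(1,) = 2
  (g (g (g (m)))) = g(2,) = 1


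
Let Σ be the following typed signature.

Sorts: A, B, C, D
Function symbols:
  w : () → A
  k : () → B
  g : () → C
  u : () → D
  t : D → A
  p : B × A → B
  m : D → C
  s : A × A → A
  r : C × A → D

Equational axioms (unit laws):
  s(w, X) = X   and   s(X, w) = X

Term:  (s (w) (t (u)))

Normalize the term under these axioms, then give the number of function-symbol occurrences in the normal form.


1. (s (w) (t (u)))  →  (t (u))
normal form: (t (u))

size = 2


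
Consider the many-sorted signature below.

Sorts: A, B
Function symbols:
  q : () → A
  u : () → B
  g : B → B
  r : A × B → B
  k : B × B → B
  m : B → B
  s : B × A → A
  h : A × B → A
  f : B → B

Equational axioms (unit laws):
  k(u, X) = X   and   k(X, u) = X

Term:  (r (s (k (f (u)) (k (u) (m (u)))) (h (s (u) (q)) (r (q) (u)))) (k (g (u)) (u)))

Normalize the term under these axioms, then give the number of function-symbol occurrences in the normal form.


size = 16

1. (r (s (k (f (u)) (k (u) (m (u)))) (h (s (u) (q)) (r (q) (u)))) (k (g (u)) (u)))  →  (r (s (k (f (u)) (m (u))) (h (s (u) (q)) (r (q) (u)))) (k (g (u)) (u)))
2. (r (s (k (f (u)) (m (u))) (h (s (u) (q)) (r (q) (u)))) (k (g (u)) (u)))  →  (r (s (k (f (u)) (m (u))) (h (s (u) (q)) (r (q) (u)))) (g (u)))
normal form: (r (s (k (f (u)) (m (u))) (h (s (u) (q)) (r (q) (u)))) (g (u)))


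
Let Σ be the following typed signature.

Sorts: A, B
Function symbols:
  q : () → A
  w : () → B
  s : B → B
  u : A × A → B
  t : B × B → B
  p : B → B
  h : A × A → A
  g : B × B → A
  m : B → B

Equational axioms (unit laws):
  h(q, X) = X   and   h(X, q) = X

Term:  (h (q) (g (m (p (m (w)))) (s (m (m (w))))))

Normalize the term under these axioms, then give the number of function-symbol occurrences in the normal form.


size = 9

1. (h (q) (g (m (p (m (w)))) (s (m (m (w))))))  →  (g (m (p (m (w)))) (s (m (m (w)))))
normal form: (g (m (p (m (w)))) (s (m (m (w)))))


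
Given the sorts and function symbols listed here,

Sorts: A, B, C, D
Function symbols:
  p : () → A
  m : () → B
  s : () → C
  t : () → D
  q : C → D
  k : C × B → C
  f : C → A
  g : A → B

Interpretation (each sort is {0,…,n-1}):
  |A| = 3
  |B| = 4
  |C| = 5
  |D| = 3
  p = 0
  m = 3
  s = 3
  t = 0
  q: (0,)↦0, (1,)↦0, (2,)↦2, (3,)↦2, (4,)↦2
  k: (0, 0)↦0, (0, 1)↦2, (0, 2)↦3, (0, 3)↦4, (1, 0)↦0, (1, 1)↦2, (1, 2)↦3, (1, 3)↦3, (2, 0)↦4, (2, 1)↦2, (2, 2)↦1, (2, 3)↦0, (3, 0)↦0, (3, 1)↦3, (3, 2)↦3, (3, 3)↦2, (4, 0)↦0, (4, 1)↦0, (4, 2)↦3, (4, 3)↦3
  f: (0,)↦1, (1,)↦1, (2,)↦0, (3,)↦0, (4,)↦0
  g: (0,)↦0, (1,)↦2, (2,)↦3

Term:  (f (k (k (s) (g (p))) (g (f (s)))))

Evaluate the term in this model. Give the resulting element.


value = 1

  s = 3
  p = 0
  (g (p)) = g(0,) = 0
  (k (s) (g (p))) = k(3, 0) = 0
  s = 3
  (f (s)) = f(3,) = 0
  (g (f (s))) = g(0,) = 0
  (k (k (s) (g (p))) (g (f (s)))) = k(0, 0) = 0
  (f (k (k (s) (g (p))) (g (f (s))))) = f(0,) = 1


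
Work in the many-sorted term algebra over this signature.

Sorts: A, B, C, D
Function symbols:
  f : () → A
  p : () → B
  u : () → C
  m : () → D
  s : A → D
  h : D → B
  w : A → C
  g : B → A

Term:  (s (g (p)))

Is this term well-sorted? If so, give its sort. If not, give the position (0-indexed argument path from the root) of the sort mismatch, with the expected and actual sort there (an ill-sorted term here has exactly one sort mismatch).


well-sorted; sort = D

    (p) : B
  (g (p)) : A
(s (g (p))) : D


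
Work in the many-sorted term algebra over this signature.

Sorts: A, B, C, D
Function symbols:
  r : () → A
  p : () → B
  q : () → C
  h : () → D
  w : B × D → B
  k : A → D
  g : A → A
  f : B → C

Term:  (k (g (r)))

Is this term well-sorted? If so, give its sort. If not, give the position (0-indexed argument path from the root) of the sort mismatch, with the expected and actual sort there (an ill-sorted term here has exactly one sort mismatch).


well-sorted; sort = D

    (r) : A
  (g (r)) : A
(k (g (r))) : D


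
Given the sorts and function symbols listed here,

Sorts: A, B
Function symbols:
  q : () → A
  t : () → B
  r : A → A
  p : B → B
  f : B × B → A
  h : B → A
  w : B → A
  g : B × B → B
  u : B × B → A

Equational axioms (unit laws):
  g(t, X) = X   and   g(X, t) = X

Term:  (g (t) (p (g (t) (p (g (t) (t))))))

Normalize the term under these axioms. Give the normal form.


normal form = (p (p (t)))

1. (g (t) (p (g (t) (p (g (t) (t))))))  →  (p (g (t) (p (g (t) (t)))))
2. (p (g (t) (p (g (t) (t)))))  →  (p (p (g (t) (t))))
3. (p (p (g (t) (t))))  →  (p (p (t)))
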